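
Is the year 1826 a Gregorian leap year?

1826 is not a leap year.

No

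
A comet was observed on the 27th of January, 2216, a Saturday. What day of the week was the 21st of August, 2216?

Wednesday

January 2216: 31 − 27 = 4 days remain.
Then February 2216 (29), March (31), April (30), May (31), June (30), July (31): 29 + 31 + 30 + 31 + 30 + 31 = 182 days.
August 1–21, 2216: 21 days.
Total: 4 + 182 + 21 = 207 days.
207 mod 7 = 4, so 4 days after Saturday is Wednesday.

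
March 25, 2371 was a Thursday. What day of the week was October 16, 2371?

Saturday

March 2371: 31 − 25 = 6 days remain.
Then April (30), May (31), June (30), July (31), August (31), September (30): 30 + 31 + 30 + 31 + 31 + 30 = 183 days.
October 1–16, 2371: 16 days.
Total: 6 + 183 + 16 = 205 days.
205 mod 7 = 2, so 2 days after Thursday is Saturday.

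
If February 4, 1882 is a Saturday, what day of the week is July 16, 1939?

Sunday

From February 4, 1882 to February 4, 1939: 57 years, of which 13 contain a Feb 29 — 44×365 + 13×366 = 20818 days.
(1900 is not a leap year (divisible by 100 but not 400).)
February 1939: 28 − 4 = 24 days remain (1939 is not a leap year, so February has 28 days).
Then March (31), April (30), May (31), June (30): 31 + 30 + 31 + 30 = 122 days.
July 1–16, 1939: 16 days.
Residual: 162 days.
Total: 20980 days.
20980 mod 7 = 1, so 1 day after Saturday is Sunday.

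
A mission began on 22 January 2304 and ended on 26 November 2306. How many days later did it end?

January 2304: 31 − 22 = 9 days remain.
Then 33 full months totalling 1004 days.
November 1–26, 2306: 26 days.
Total: 9 + 1004 + 26 = 1039 days.

1039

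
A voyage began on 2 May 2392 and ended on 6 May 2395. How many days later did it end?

1099

Day-of-year of May 2, 2392: 123.
Day-of-year of May 6, 2395: 126.
2392 has 366 days, so 366 − 123 = 243 days remain in 2392.
Full years: 2393: 365; 2394: 365. Sum = 730.
Total: 243 + 730 + 126 = 1099 days.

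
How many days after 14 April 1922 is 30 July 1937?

Day-of-year of April 14, 1922: 104.
Day-of-year of July 30, 1937: 211.
1922 has 365 days, so 365 − 104 = 261 days remain in 1922.
Full years 1923–1936: 10 common + 4 leap = 10×365 + 4×366 = 5114 days.
Total: 261 + 5114 + 211 = 5586 days.

5586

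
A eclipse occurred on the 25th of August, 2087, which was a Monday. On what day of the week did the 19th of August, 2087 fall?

Tuesday

Count forward from the earlier date (August 19, 2087) to the later (August 25, 2087):
Within August 2087: 25 − 19 = 6 days.
6 mod 7 = 6, so 6 days before Monday is Tuesday.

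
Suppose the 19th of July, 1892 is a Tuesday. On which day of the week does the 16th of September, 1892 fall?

Friday

July 1892: 31 − 19 = 12 days remain.
Then August (31): 31 days.
September 1–16, 1892: 16 days.
Total: 12 + 31 + 16 = 59 days.
59 mod 7 = 3, so 3 days after Tuesday is Friday.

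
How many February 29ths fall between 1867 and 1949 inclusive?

20

Years divisible by 4: 1868, 1872, …, 1948 — 21 in all.
Of these, 1900 is divisible by 100 but not 400, so not leap.
Leap years: 21 − 1 = 20.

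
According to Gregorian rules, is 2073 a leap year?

No

2073 is not a leap year.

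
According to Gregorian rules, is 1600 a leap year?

1600 is a leap year (divisible by 400).

Yes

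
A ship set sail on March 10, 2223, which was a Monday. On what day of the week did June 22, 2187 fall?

Count forward from the earlier date (June 22, 2187) to the later (March 10, 2223):
Day-of-year of June 22, 2187: 173.
Day-of-year of March 10, 2223: 69.
2187 has 365 days, so 365 − 173 = 192 days remain in 2187.
Full years 2188–2222: 27 common + 8 leap = 27×365 + 8×366 = 12783 days.
Total: 192 + 12783 + 69 = 13044 days.
13044 mod 7 = 3, so 3 days before Monday is Friday.

Friday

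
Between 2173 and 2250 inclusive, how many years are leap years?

18

Years divisible by 4: 2176, 2180, …, 2248 — 19 in all.
Of these, 2200 is divisible by 100 but not 400, so not leap.
Leap years: 19 − 1 = 18.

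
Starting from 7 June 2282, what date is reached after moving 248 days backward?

2 October 2281

Count 248 days before June 7, 2282:
Day-of-year of October 2, 2281: 275.
Day-of-year of June 7, 2282: 158.
2281 has 365 days, so 365 − 275 = 90 days remain in 2281.
Total: 90 + 158 = 248 days.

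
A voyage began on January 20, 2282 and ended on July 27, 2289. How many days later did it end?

Day-of-year of January 20, 2282: 20.
Day-of-year of July 27, 2289: 208.
2282 has 365 days, so 365 − 20 = 345 days remain in 2282.
Full years: 2283: 365; 2284: 366; 2285: 365; 2286: 365; 2287: 365; 2288: 366. Sum = 2192.
Total: 345 + 2192 + 208 = 2745 days.

2745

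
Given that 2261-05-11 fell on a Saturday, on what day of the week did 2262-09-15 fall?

Monday

May 2261: 31 − 11 = 20 days remain.
Then 15 full months totalling 457 days.
September 1–15, 2262: 15 days.
Total: 20 + 457 + 15 = 492 days.
492 mod 7 = 2, so 2 days after Saturday is Monday.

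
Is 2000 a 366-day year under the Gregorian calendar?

2000 is a leap year (divisible by 400).

Yes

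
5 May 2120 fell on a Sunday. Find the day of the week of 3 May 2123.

Monday

May 5, 2120 → May 5, 2121: 365 days.
May 5, 2121 → May 5, 2122: 365 days.
May 2122: 31 − 5 = 26 days remain.
Then 11 full months totalling 334 days.
May 1–3, 2123: 3 days.
Residual: 363 days.
Total: 1093 days.
1093 mod 7 = 1, so 1 day after Sunday is Monday.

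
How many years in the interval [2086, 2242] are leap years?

Years divisible by 4: 2088, 2092, …, 2240 — 39 in all.
Of these, 2100, 2200 are divisible by 100 but not 400, so not leap.
Leap years: 39 − 2 = 37.

37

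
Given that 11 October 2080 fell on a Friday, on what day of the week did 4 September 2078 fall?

Count forward from the earlier date (September 4, 2078) to the later (October 11, 2080):
Day-of-year of September 4, 2078: 247.
Day-of-year of October 11, 2080: 285.
2078 has 365 days, so 365 − 247 = 118 days remain in 2078.
Full years: 2079: 365. Sum = 365.
Total: 118 + 365 + 285 = 768 days.
768 mod 7 = 5, so 5 days before Friday is Sunday.

Sunday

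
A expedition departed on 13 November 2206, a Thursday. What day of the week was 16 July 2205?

Count forward from the earlier date (July 16, 2205) to the later (November 13, 2206):
July 16, 2205 → July 16, 2206: 365 days.
July 2206: 31 − 16 = 15 days remain.
Then August (31), September (30), October (31): 31 + 30 + 31 = 92 days.
November 1–13, 2206: 13 days.
Residual: 120 days.
Total: 485 days.
485 mod 7 = 2, so 2 days before Thursday is Tuesday.

Tuesday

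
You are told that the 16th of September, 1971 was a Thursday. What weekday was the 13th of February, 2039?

Sunday

Day-of-year of September 16, 1971: 259.
Day-of-year of February 13, 2039: 44.
1971 has 365 days, so 365 − 259 = 106 days remain in 1971.
Full years 1972–2038: 50 common + 17 leap = 50×365 + 17×366 = 24472 days.
Total: 106 + 24472 + 44 = 24622 days.
24622 mod 7 = 3, so 3 days after Thursday is Sunday.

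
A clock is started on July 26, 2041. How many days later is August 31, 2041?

July 2041: 31 − 26 = 5 days remain.
August 1–31, 2041: 31 days.
Total: 5 + 31 = 36 days.

36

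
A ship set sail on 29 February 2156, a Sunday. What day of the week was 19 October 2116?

Monday

Count forward from the earlier date (October 19, 2116) to the later (February 29, 2156):
Day-of-year of October 19, 2116: 293.
Day-of-year of February 29, 2156: 60.
2116 has 366 days, so 366 − 293 = 73 days remain in 2116.
Full years 2117–2155: 30 common + 9 leap = 30×365 + 9×366 = 14244 days.
Total: 73 + 14244 + 60 = 14377 days.
14377 mod 7 = 6, so 6 days before Sunday is Monday.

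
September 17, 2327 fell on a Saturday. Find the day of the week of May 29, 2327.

Count forward from the earlier date (May 29, 2327) to the later (September 17, 2327):
May 2327: 31 − 29 = 2 days remain.
Then June (30), July (31), August (31): 30 + 31 + 31 = 92 days.
September 1–17, 2327: 17 days.
Total: 2 + 92 + 17 = 111 days.
111 mod 7 = 6, so 6 days before Saturday is Sunday.

Sunday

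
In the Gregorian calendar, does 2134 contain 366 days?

No

2134 is not a leap year.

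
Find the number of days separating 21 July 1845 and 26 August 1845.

36

July 1845: 31 − 21 = 10 days remain.
August 1–26, 1845: 26 days.
Total: 10 + 26 = 36 days.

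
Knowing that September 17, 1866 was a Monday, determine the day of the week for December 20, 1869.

Monday

Day-of-year of September 17, 1866: 260.
Day-of-year of December 20, 1869: 354.
1866 has 365 days, so 365 − 260 = 105 days remain in 1866.
Full years: 1867: 365; 1868: 366. Sum = 731.
Total: 105 + 731 + 354 = 1190 days.
1190 is a multiple of 7, so December 20, 1869 falls on the same weekday: Monday.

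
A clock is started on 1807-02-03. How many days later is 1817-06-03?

Day-of-year of February 3, 1807: 34.
Day-of-year of June 3, 1817: 154.
1807 has 365 days, so 365 − 34 = 331 days remain in 1807.
Full years 1808–1816: 6 common + 3 leap = 6×365 + 3×366 = 3288 days.
Total: 331 + 3288 + 154 = 3773 days.

3773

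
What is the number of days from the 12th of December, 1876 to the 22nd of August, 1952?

27646

From December 12, 1876 to December 12, 1951: 75 years, of which 17 contain a Feb 29 — 58×365 + 17×366 = 27392 days.
(1900 is not a leap year (divisible by 100 but not 400).)
December 1951: 31 − 12 = 19 days remain.
Then January (31), February 1952 (29), March (31), April (30), May (31), June (30), July (31): 31 + 29 + 31 + 30 + 31 + 30 + 31 = 213 days.
August 1–22, 1952: 22 days.
Residual: 254 days.
Total: 27646 days.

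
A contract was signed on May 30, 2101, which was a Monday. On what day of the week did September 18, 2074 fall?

Count forward from the earlier date (September 18, 2074) to the later (May 30, 2101):
Day-of-year of September 18, 2074: 261.
Day-of-year of May 30, 2101: 150.
2074 has 365 days, so 365 − 261 = 104 days remain in 2074.
Full years 2075–2100: 20 common + 6 leap = 20×365 + 6×366 = 9496 days.
Total: 104 + 9496 + 150 = 9750 days.
9750 mod 7 = 6, so 6 days before Monday is Tuesday.

Tuesday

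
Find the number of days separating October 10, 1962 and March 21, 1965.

893

Day-of-year of October 10, 1962: 283.
Day-of-year of March 21, 1965: 80.
1962 has 365 days, so 365 − 283 = 82 days remain in 1962.
Full years: 1963: 365; 1964: 366. Sum = 731.
Total: 82 + 731 + 80 = 893 days.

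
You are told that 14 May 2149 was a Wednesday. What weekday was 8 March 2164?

From May 14, 2149 to May 14, 2163: 14 years, of which 3 contain a Feb 29 — 11×365 + 3×366 = 5113 days.
May 2163: 31 − 14 = 17 days remain.
Then 9 full months totalling 274 days.
March 1–8, 2164: 8 days.
Residual: 299 days.
Total: 5412 days.
5412 mod 7 = 1, so 1 day after Wednesday is Thursday.

Thursday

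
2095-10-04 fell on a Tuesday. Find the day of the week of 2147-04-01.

Saturday

Day-of-year of October 4, 2095: 277.
Day-of-year of April 1, 2147: 91.
2095 has 365 days, so 365 − 277 = 88 days remain in 2095.
Full years 2096–2146: 39 common + 12 leap = 39×365 + 12×366 = 18627 days.
Total: 88 + 18627 + 91 = 18806 days.
18806 mod 7 = 4, so 4 days after Tuesday is Saturday.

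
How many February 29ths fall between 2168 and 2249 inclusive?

20

Years divisible by 4: 2168, 2172, …, 2248 — 21 in all.
Of these, 2200 is divisible by 100 but not 400, so not leap.
Leap years: 21 − 1 = 20.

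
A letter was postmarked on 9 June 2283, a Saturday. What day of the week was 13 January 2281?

Thursday

Count forward from the earlier date (January 13, 2281) to the later (June 9, 2283):
January 13, 2281 → January 13, 2282: 365 days.
January 13, 2282 → January 13, 2283: 365 days.
January 2283: 31 − 13 = 18 days remain.
Then February 2283 (28), March (31), April (30), May (31): 28 + 31 + 30 + 31 = 120 days.
June 1–9, 2283: 9 days.
Residual: 147 days.
Total: 877 days.
877 mod 7 = 2, so 2 days before Saturday is Thursday.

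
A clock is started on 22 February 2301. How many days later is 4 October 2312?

4242

Day-of-year of February 22, 2301: 53.
Day-of-year of October 4, 2312: 278.
2301 has 365 days, so 365 − 53 = 312 days remain in 2301.
Full years 2302–2311: 8 common + 2 leap = 8×365 + 2×366 = 3652 days.
Total: 312 + 3652 + 278 = 4242 days.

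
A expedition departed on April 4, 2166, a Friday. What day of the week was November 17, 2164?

Saturday

Count forward from the earlier date (November 17, 2164) to the later (April 4, 2166):
Day-of-year of November 17, 2164: 322.
Day-of-year of April 4, 2166: 94.
2164 has 366 days, so 366 − 322 = 44 days remain in 2164.
Full years: 2165: 365. Sum = 365.
Total: 44 + 365 + 94 = 503 days.
503 mod 7 = 6, so 6 days before Friday is Saturday.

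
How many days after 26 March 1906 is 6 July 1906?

102

March 1906: 31 − 26 = 5 days remain.
Then April (30), May (31), June (30): 30 + 31 + 30 = 91 days.
July 1–6, 1906: 6 days.
Total: 5 + 91 + 6 = 102 days.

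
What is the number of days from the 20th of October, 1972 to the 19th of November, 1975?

Day-of-year of October 20, 1972: 294.
Day-of-year of November 19, 1975: 323.
1972 has 366 days, so 366 − 294 = 72 days remain in 1972.
Full years: 1973: 365; 1974: 365. Sum = 730.
Total: 72 + 730 + 323 = 1125 days.

1125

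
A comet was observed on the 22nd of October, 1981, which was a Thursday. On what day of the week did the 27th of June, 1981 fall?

Saturday

Count forward from the earlier date (June 27, 1981) to the later (October 22, 1981):
June 1981: 30 − 27 = 3 days remain.
Then July (31), August (31), September (30): 31 + 31 + 30 = 92 days.
October 1–22, 1981: 22 days.
Total: 3 + 92 + 22 = 117 days.
117 mod 7 = 5, so 5 days before Thursday is Saturday.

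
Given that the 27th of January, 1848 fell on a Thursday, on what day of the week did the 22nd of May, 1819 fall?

Count forward from the earlier date (May 22, 1819) to the later (January 27, 1848):
From May 22, 1819 to May 22, 1847: 28 years, of which 7 contain a Feb 29 — 21×365 + 7×366 = 10227 days.
May 1847: 31 − 22 = 9 days remain.
Then June (30), July (31), August (31), September (30), October (31), November (30), December (31): 30 + 31 + 31 + 30 + 31 + 30 + 31 = 214 days.
January 1–27, 1848: 27 days.
Residual: 250 days.
Total: 10477 days.
10477 mod 7 = 5, so 5 days before Thursday is Saturday.

Saturday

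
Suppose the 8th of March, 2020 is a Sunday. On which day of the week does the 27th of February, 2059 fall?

Day-of-year of March 8, 2020: 68.
Day-of-year of February 27, 2059: 58.
2020 has 366 days, so 366 − 68 = 298 days remain in 2020.
Full years 2021–2058: 29 common + 9 leap = 29×365 + 9×366 = 13879 days.
Total: 298 + 13879 + 58 = 14235 days.
14235 mod 7 = 4, so 4 days after Sunday is Thursday.

Thursday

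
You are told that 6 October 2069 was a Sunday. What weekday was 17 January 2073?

Tuesday

October 6, 2069 → October 6, 2070: 365 days.
October 6, 2070 → October 6, 2071: 365 days.
October 6, 2071 → October 6, 2072: 366 days (2072 is a leap year).
October 2072: 31 − 6 = 25 days remain.
Then November (30), December (31): 30 + 31 = 61 days.
January 1–17, 2073: 17 days.
Residual: 103 days.
Total: 1199 days.
1199 mod 7 = 2, so 2 days after Sunday is Tuesday.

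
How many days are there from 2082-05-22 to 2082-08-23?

May 2082: 31 − 22 = 9 days remain.
Then June (30), July (31): 30 + 31 = 61 days.
August 1–23, 2082: 23 days.
Total: 9 + 61 + 23 = 93 days.

93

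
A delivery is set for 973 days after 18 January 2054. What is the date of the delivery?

17 September 2056

Count 973 days after January 18, 2054:
Day-of-year of January 18, 2054: 18.
Day-of-year of September 17, 2056: 261.
2054 has 365 days, so 365 − 18 = 347 days remain in 2054.
Full years: 2055: 365. Sum = 365.
Total: 347 + 365 + 261 = 973 days.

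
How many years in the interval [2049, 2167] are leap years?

28

Years divisible by 4: 2052, 2056, …, 2164 — 29 in all.
Of these, 2100 is divisible by 100 but not 400, so not leap.
Leap years: 29 − 1 = 28.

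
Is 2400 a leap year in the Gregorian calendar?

2400 is a leap year (divisible by 400).

Yes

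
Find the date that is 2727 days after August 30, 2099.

February 17, 2107

Count 2727 days after August 30, 2099:
From August 30, 2099 to August 30, 2106: 7 years, of which 1 contains a Feb 29 — 6×365 + 1×366 = 2556 days.
(2100 is not a leap year (divisible by 100 but not 400).)
August 2106: 31 − 30 = 1 day remains.
Then September (30), October (31), November (30), December (31), January (31): 30 + 31 + 30 + 31 + 31 = 153 days.
February 1–17, 2107: 17 days (2107 is not a leap year).
Residual: 171 days.
Total: 2727 days.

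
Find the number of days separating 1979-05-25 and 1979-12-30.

219

May 1979: 31 − 25 = 6 days remain.
Then June (30), July (31), August (31), September (30), October (31), November (30): 30 + 31 + 31 + 30 + 31 + 30 = 183 days.
December 1–30, 1979: 30 days.
Total: 6 + 183 + 30 = 219 days.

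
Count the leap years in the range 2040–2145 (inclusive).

26

Years divisible by 4: 2040, 2044, …, 2144 — 27 in all.
Of these, 2100 is divisible by 100 but not 400, so not leap.
Leap years: 27 − 1 = 26.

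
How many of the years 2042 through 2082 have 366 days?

10

Years divisible by 4 in [2042, 2082]: 2044, 2048, 2052, 2056, 2060, 2064, 2068, 2072, 2076, 2080.
No century exceptions apply. Count: 10.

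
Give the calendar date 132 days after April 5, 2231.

August 15, 2231

Count 132 days after April 5, 2231:
April 2231: 30 − 5 = 25 days remain.
Then May (31), June (30), July (31): 31 + 30 + 31 = 92 days.
August 1–15, 2231: 15 days.
Total: 25 + 92 + 15 = 132 days.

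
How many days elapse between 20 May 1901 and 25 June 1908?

From May 20, 1901 to May 20, 1908: 7 years, of which 2 contain a Feb 29 — 5×365 + 2×366 = 2557 days.
May 1908: 31 − 20 = 11 days remain.
June 1–25, 1908: 25 days.
Residual: 36 days.
Total: 2593 days.

2593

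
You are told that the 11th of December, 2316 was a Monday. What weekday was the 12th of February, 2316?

Saturday

Count forward from the earlier date (February 12, 2316) to the later (December 11, 2316):
February 2316: 29 − 12 = 17 days remain (2316 is a leap year, so February has 29 days).
Then 9 full months totalling 275 days.
December 1–11, 2316: 11 days.
Total: 17 + 275 + 11 = 303 days.
303 mod 7 = 2, so 2 days before Monday is Saturday.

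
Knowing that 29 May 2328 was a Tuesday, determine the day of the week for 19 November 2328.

May 2328: 31 − 29 = 2 days remain.
Then June (30), July (31), August (31), September (30), October (31): 30 + 31 + 31 + 30 + 31 = 153 days.
November 1–19, 2328: 19 days.
Total: 2 + 153 + 19 = 174 days.
174 mod 7 = 6, so 6 days after Tuesday is Monday.

Monday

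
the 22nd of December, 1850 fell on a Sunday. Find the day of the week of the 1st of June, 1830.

Count forward from the earlier date (June 1, 1830) to the later (December 22, 1850):
Day-of-year of June 1, 1830: 152.
Day-of-year of December 22, 1850: 356.
1830 has 365 days, so 365 − 152 = 213 days remain in 1830.
Full years 1831–1849: 14 common + 5 leap = 14×365 + 5×366 = 6940 days.
Total: 213 + 6940 + 356 = 7509 days.
7509 mod 7 = 5, so 5 days before Sunday is Tuesday.

Tuesday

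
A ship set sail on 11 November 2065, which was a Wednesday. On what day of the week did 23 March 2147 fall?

Day-of-year of November 11, 2065: 315.
Day-of-year of March 23, 2147: 82.
2065 has 365 days, so 365 − 315 = 50 days remain in 2065.
Full years 2066–2146: 62 common + 19 leap = 62×365 + 19×366 = 29584 days.
Total: 50 + 29584 + 82 = 29716 days.
29716 mod 7 = 1, so 1 day after Wednesday is Thursday.

Thursday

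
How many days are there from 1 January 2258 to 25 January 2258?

24

Within January 2258: 25 − 1 = 24 days.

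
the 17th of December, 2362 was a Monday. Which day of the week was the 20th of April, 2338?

Wednesday

Count forward from the earlier date (April 20, 2338) to the later (December 17, 2362):
From April 20, 2338 to April 20, 2362: 24 years, of which 6 contain a Feb 29 — 18×365 + 6×366 = 8766 days.
April 2362: 30 − 20 = 10 days remain.
Then May (31), June (30), July (31), August (31), September (30), October (31), November (30): 31 + 30 + 31 + 31 + 30 + 31 + 30 = 214 days.
December 1–17, 2362: 17 days.
Residual: 241 days.
Total: 9007 days.
9007 mod 7 = 5, so 5 days before Monday is Wednesday.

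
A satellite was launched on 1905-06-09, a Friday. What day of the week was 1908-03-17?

June 9, 1905 → June 9, 1906: 365 days.
June 9, 1906 → June 9, 1907: 365 days.
June 1907: 30 − 9 = 21 days remain.
Then July (31), August (31), September (30), October (31), November (30), December (31), January (31), February 1908 (29): 31 + 31 + 30 + 31 + 30 + 31 + 31 + 29 = 244 days.
March 1–17, 1908: 17 days.
Residual: 282 days.
Total: 1012 days.
1012 mod 7 = 4, so 4 days after Friday is Tuesday.

Tuesday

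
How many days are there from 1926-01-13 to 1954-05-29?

Day-of-year of January 13, 1926: 13.
Day-of-year of May 29, 1954: 149.
1926 has 365 days, so 365 − 13 = 352 days remain in 1926.
Full years 1927–1953: 20 common + 7 leap = 20×365 + 7×366 = 9862 days.
Total: 352 + 9862 + 149 = 10363 days.

10363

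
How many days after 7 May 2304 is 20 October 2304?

May 2304: 31 − 7 = 24 days remain.
Then June (30), July (31), August (31), September (30): 30 + 31 + 31 + 30 = 122 days.
October 1–20, 2304: 20 days.
Total: 24 + 122 + 20 = 166 days.

166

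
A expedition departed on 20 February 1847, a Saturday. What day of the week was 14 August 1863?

Friday

From February 20, 1847 to February 20, 1863: 16 years, of which 4 contain a Feb 29 — 12×365 + 4×366 = 5844 days.
February 1863: 28 − 20 = 8 days remain (1863 is not a leap year, so February has 28 days).
Then March (31), April (30), May (31), June (30), July (31): 31 + 30 + 31 + 30 + 31 = 153 days.
August 1–14, 1863: 14 days.
Residual: 175 days.
Total: 6019 days.
6019 mod 7 = 6, so 6 days after Saturday is Friday.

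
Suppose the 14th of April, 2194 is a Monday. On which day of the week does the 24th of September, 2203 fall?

Saturday

From April 14, 2194 to April 14, 2203: 9 years, of which 1 contains a Feb 29 — 8×365 + 1×366 = 3286 days.
(2200 is not a leap year (divisible by 100 but not 400).)
April 2203: 30 − 14 = 16 days remain.
Then May (31), June (30), July (31), August (31): 31 + 30 + 31 + 31 = 123 days.
September 1–24, 2203: 24 days.
Residual: 163 days.
Total: 3449 days.
3449 mod 7 = 5, so 5 days after Monday is Saturday.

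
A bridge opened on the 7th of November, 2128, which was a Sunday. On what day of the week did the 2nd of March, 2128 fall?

Count forward from the earlier date (March 2, 2128) to the later (November 7, 2128):
March 2128: 31 − 2 = 29 days remain.
Then April (30), May (31), June (30), July (31), August (31), September (30), October (31): 30 + 31 + 30 + 31 + 31 + 30 + 31 = 214 days.
November 1–7, 2128: 7 days.
Total: 29 + 214 + 7 = 250 days.
250 mod 7 = 5, so 5 days before Sunday is Tuesday.

Tuesday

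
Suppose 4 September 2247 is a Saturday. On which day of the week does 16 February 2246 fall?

Monday

Count forward from the earlier date (February 16, 2246) to the later (September 4, 2247):
February 2246: 28 − 16 = 12 days remain (2246 is not a leap year, so February has 28 days).
Then 18 full months totalling 549 days.
September 1–4, 2247: 4 days.
Total: 12 + 549 + 4 = 565 days.
565 mod 7 = 5, so 5 days before Saturday is Monday.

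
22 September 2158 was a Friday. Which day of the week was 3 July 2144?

Friday

Count forward from the earlier date (July 3, 2144) to the later (September 22, 2158):
From July 3, 2144 to July 3, 2158: 14 years, of which 3 contain a Feb 29 — 11×365 + 3×366 = 5113 days.
July 2158: 31 − 3 = 28 days remain.
Then August (31): 31 days.
September 1–22, 2158: 22 days.
Residual: 81 days.
Total: 5194 days.
5194 is a multiple of 7, so 3 July 2144 falls on the same weekday: Friday.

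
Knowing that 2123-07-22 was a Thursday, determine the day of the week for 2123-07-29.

Within July 2123: 29 − 22 = 7 days.
7 is a multiple of 7, so 2123-07-29 falls on the same weekday: Thursday.

Thursday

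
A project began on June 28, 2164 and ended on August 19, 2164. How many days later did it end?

June 2164: 30 − 28 = 2 days remain.
Then July (31): 31 days.
August 1–19, 2164: 19 days.
Total: 2 + 31 + 19 = 52 days.

52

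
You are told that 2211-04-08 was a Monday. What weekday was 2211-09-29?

Sunday

April 2211: 30 − 8 = 22 days remain.
Then May (31), June (30), July (31), August (31): 31 + 30 + 31 + 31 = 123 days.
September 1–29, 2211: 29 days.
Total: 22 + 123 + 29 = 174 days.
174 mod 7 = 6, so 6 days after Monday is Sunday.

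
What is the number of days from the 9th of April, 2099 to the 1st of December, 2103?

April 9, 2099 → April 9, 2100: 365 days (2100 is not a leap year (divisible by 100 but not 400)).
April 9, 2100 → April 9, 2101: 365 days.
April 9, 2101 → April 9, 2102: 365 days.
April 9, 2102 → April 9, 2103: 365 days.
April 2103: 30 − 9 = 21 days remain.
Then May (31), June (30), July (31), August (31), September (30), October (31), November (30): 31 + 30 + 31 + 31 + 30 + 31 + 30 = 214 days.
December 1, 2103: 1 day.
Residual: 236 days.
Total: 1696 days.

1696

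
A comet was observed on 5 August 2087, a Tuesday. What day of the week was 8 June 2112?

Wednesday

Day-of-year of August 5, 2087: 217.
Day-of-year of June 8, 2112: 160.
2087 has 365 days, so 365 − 217 = 148 days remain in 2087.
Full years 2088–2111: 19 common + 5 leap = 19×365 + 5×366 = 8765 days.
Total: 148 + 8765 + 160 = 9073 days.
9073 mod 7 = 1, so 1 day after Tuesday is Wednesday.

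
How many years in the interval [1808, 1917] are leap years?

Years divisible by 4: 1808, 1812, …, 1916 — 28 in all.
Of these, 1900 is divisible by 100 but not 400, so not leap.
Leap years: 28 − 1 = 27.

27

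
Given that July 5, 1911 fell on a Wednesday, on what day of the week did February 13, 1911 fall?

Monday

Count forward from the earlier date (February 13, 1911) to the later (July 5, 1911):
February 1911: 28 − 13 = 15 days remain (1911 is not a leap year, so February has 28 days).
Then March (31), April (30), May (31), June (30): 31 + 30 + 31 + 30 = 122 days.
July 1–5, 1911: 5 days.
Total: 15 + 122 + 5 = 142 days.
142 mod 7 = 2, so 2 days before Wednesday is Monday.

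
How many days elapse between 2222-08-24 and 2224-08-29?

736

August 24, 2222 → August 24, 2223: 365 days.
August 24, 2223 → August 24, 2224: 366 days (2224 is a leap year).
Within August 2224: 29 − 24 = 5 days.
Total: 736 days.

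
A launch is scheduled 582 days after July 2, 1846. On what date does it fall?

February 4, 1848

Count 582 days after July 2, 1846:
July 2, 1846 → July 2, 1847: 365 days.
July 1847: 31 − 2 = 29 days remain.
Then August (31), September (30), October (31), November (30), December (31), January (31): 31 + 30 + 31 + 30 + 31 + 31 = 184 days.
February 1–4, 1848: 4 days (1848 is a leap year).
Residual: 217 days.
Total: 582 days.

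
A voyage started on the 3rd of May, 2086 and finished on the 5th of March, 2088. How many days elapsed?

672

May 2086: 31 − 3 = 28 days remain.
Then 21 full months totalling 639 days.
March 1–5, 2088: 5 days.
Total: 28 + 639 + 5 = 672 days.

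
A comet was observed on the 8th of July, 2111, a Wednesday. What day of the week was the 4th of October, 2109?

Friday

Count forward from the earlier date (October 4, 2109) to the later (July 8, 2111):
October 4, 2109 → October 4, 2110: 365 days.
October 2110: 31 − 4 = 27 days remain.
Then November (30), December (31), January (31), February 2111 (28), March (31), April (30), May (31), June (30): 30 + 31 + 31 + 28 + 31 + 30 + 31 + 30 = 242 days.
July 1–8, 2111: 8 days.
Residual: 277 days.
Total: 642 days.
642 mod 7 = 5, so 5 days before Wednesday is Friday.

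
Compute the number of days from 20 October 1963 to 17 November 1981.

6603

Day-of-year of October 20, 1963: 293.
Day-of-year of November 17, 1981: 321.
1963 has 365 days, so 365 − 293 = 72 days remain in 1963.
Full years 1964–1980: 12 common + 5 leap = 12×365 + 5×366 = 6210 days.
Total: 72 + 6210 + 321 = 6603 days.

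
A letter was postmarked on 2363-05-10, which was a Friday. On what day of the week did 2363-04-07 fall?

Count forward from the earlier date (April 7, 2363) to the later (May 10, 2363):
April 2363: 30 − 7 = 23 days remain.
May 1–10, 2363: 10 days.
Total: 23 + 10 = 33 days.
33 mod 7 = 5, so 5 days before Friday is Sunday.

Sunday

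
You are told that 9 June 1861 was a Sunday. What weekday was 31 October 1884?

Friday

From June 9, 1861 to June 9, 1884: 23 years, of which 6 contain a Feb 29 — 17×365 + 6×366 = 8401 days.
June 1884: 30 − 9 = 21 days remain.
Then July (31), August (31), September (30): 31 + 31 + 30 = 92 days.
October 1–31, 1884: 31 days.
Residual: 144 days.
Total: 8545 days.
8545 mod 7 = 5, so 5 days after Sunday is Friday.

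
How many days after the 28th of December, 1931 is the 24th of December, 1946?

5475

Day-of-year of December 28, 1931: 362.
Day-of-year of December 24, 1946: 358.
1931 has 365 days, so 365 − 362 = 3 days remain in 1931.
Full years 1932–1945: 10 common + 4 leap = 10×365 + 4×366 = 5114 days.
Total: 3 + 5114 + 358 = 5475 days.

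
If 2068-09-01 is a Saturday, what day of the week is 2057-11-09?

Count forward from the earlier date (November 9, 2057) to the later (September 1, 2068):
From November 9, 2057 to November 9, 2067: 10 years, of which 2 contain a Feb 29 — 8×365 + 2×366 = 3652 days.
November 2067: 30 − 9 = 21 days remain.
Then 9 full months totalling 275 days.
September 1, 2068: 1 day.
Residual: 297 days.
Total: 3949 days.
3949 mod 7 = 1, so 1 day before Saturday is Friday.

Friday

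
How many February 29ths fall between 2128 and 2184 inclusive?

15

Years divisible by 4: 2128, 2132, …, 2184 — 15 in all.
No century exceptions apply. Count: 15.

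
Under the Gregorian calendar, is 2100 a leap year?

No

2100 is not a leap year (divisible by 100 but not 400).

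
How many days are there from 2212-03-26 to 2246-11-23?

From March 26, 2212 to March 26, 2246: 34 years, of which 8 contain a Feb 29 — 26×365 + 8×366 = 12418 days.
March 2246: 31 − 26 = 5 days remain.
Then April (30), May (31), June (30), July (31), August (31), September (30), October (31): 30 + 31 + 30 + 31 + 31 + 30 + 31 = 214 days.
November 1–23, 2246: 23 days.
Residual: 242 days.
Total: 12660 days.

12660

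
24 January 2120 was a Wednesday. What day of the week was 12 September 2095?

Monday

Count forward from the earlier date (September 12, 2095) to the later (January 24, 2120):
From September 12, 2095 to September 12, 2119: 24 years, of which 5 contain a Feb 29 — 19×365 + 5×366 = 8765 days.
(2100 is not a leap year (divisible by 100 but not 400).)
September 2119: 30 − 12 = 18 days remain.
Then October (31), November (30), December (31): 31 + 30 + 31 = 92 days.
January 1–24, 2120: 24 days.
Residual: 134 days.
Total: 8899 days.
8899 mod 7 = 2, so 2 days before Wednesday is Monday.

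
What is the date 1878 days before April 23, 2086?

March 2, 2081

Count 1878 days before April 23, 2086:
March 2, 2081 → March 2, 2082: 365 days.
March 2, 2082 → March 2, 2083: 365 days.
March 2, 2083 → March 2, 2084: 366 days (2084 is a leap year).
March 2, 2084 → March 2, 2085: 365 days.
March 2, 2085 → March 2, 2086: 365 days.
March 2086: 31 − 2 = 29 days remain.
April 1–23, 2086: 23 days.
Residual: 52 days.
Total: 1878 days.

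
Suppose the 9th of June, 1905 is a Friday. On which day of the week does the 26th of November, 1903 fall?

Thursday

Count forward from the earlier date (November 26, 1903) to the later (June 9, 1905):
November 1903: 30 − 26 = 4 days remain.
Then 18 full months totalling 548 days.
June 1–9, 1905: 9 days.
Total: 4 + 548 + 9 = 561 days.
561 mod 7 = 1, so 1 day before Friday is Thursday.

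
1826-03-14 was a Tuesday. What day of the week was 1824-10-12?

Tuesday

Count forward from the earlier date (October 12, 1824) to the later (March 14, 1826):
Day-of-year of October 12, 1824: 286.
Day-of-year of March 14, 1826: 73.
1824 has 366 days, so 366 − 286 = 80 days remain in 1824.
Full years: 1825: 365. Sum = 365.
Total: 80 + 365 + 73 = 518 days.
518 is a multiple of 7, so 1824-10-12 falls on the same weekday: Tuesday.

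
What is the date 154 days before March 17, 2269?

October 14, 2268

Count 154 days before March 17, 2269:
Day-of-year of October 14, 2268: 288.
Day-of-year of March 17, 2269: 76.
2268 has 366 days, so 366 − 288 = 78 days remain in 2268.
Total: 78 + 76 = 154 days.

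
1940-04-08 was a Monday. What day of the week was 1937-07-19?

Count forward from the earlier date (July 19, 1937) to the later (April 8, 1940):
July 19, 1937 → July 19, 1938: 365 days.
July 19, 1938 → July 19, 1939: 365 days.
July 1939: 31 − 19 = 12 days remain.
Then August (31), September (30), October (31), November (30), December (31), January (31), February 1940 (29), March (31): 31 + 30 + 31 + 30 + 31 + 31 + 29 + 31 = 244 days.
April 1–8, 1940: 8 days.
Residual: 264 days.
Total: 994 days.
994 is a multiple of 7, so 1937-07-19 falls on the same weekday: Monday.

Monday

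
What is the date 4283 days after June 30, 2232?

March 22, 2244

Count 4283 days after June 30, 2232:
From June 30, 2232 to June 30, 2243: 11 years, of which 2 contain a Feb 29 — 9×365 + 2×366 = 4017 days.
June 2243: 30 − 30 = 0 days remain.
Then July (31), August (31), September (30), October (31), November (30), December (31), January (31), February 2244 (29): 31 + 31 + 30 + 31 + 30 + 31 + 31 + 29 = 244 days.
March 1–22, 2244: 22 days.
Residual: 266 days.
Total: 4283 days.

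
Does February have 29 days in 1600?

1600 is a leap year (divisible by 400).

Yes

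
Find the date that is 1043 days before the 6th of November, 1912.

the 29th of December, 1909

Count 1043 days before November 6, 1912:
Day-of-year of December 29, 1909: 363.
Day-of-year of November 6, 1912: 311.
1909 has 365 days, so 365 − 363 = 2 days remain in 1909.
Full years: 1910: 365; 1911: 365. Sum = 730.
Total: 2 + 730 + 311 = 1043 days.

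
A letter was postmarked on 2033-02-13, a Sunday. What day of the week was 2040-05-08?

Tuesday

Day-of-year of February 13, 2033: 44.
Day-of-year of May 8, 2040: 129.
2033 has 365 days, so 365 − 44 = 321 days remain in 2033.
Full years: 2034: 365; 2035: 365; 2036: 366; 2037: 365; 2038: 365; 2039: 365. Sum = 2191.
Total: 321 + 2191 + 129 = 2641 days.
2641 mod 7 = 2, so 2 days after Sunday is Tuesday.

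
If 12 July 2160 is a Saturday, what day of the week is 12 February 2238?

From July 12, 2160 to July 12, 2237: 77 years, of which 18 contain a Feb 29 — 59×365 + 18×366 = 28123 days.
(2200 is not a leap year (divisible by 100 but not 400).)
July 2237: 31 − 12 = 19 days remain.
Then August (31), September (30), October (31), November (30), December (31), January (31): 31 + 30 + 31 + 30 + 31 + 31 = 184 days.
February 1–12, 2238: 12 days (2238 is not a leap year).
Residual: 215 days.
Total: 28338 days.
28338 mod 7 = 2, so 2 days after Saturday is Monday.

Monday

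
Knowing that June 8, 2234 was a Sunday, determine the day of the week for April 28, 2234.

Monday

Count forward from the earlier date (April 28, 2234) to the later (June 8, 2234):
April 2234: 30 − 28 = 2 days remain.
Then May (31): 31 days.
June 1–8, 2234: 8 days.
Total: 2 + 31 + 8 = 41 days.
41 mod 7 = 6, so 6 days before Sunday is Monday.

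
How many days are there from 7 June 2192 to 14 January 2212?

Day-of-year of June 7, 2192: 159.
Day-of-year of January 14, 2212: 14.
2192 has 366 days, so 366 − 159 = 207 days remain in 2192.
Full years 2193–2211: 16 common + 3 leap = 16×365 + 3×366 = 6938 days.
Total: 207 + 6938 + 14 = 7159 days.

7159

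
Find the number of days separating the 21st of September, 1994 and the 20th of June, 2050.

Day-of-year of September 21, 1994: 264.
Day-of-year of June 20, 2050: 171.
1994 has 365 days, so 365 − 264 = 101 days remain in 1994.
Full years 1995–2049: 41 common + 14 leap = 41×365 + 14×366 = 20089 days.
Total: 101 + 20089 + 171 = 20361 days.

20361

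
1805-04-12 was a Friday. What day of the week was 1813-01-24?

From April 12, 1805 to April 12, 1812: 7 years, of which 2 contain a Feb 29 — 5×365 + 2×366 = 2557 days.
April 1812: 30 − 12 = 18 days remain.
Then May (31), June (30), July (31), August (31), September (30), October (31), November (30), December (31): 31 + 30 + 31 + 31 + 30 + 31 + 30 + 31 = 245 days.
January 1–24, 1813: 24 days.
Residual: 287 days.
Total: 2844 days.
2844 mod 7 = 2, so 2 days after Friday is Sunday.

Sunday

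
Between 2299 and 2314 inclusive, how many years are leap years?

3

Years divisible by 4 in [2299, 2314]: 2300, 2304, 2308, 2312.
Of these, 2300 is divisible by 100 but not 400, so not leap.
Leap years: 4 − 1 = 3.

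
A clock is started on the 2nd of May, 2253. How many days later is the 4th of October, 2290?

13669

Day-of-year of May 2, 2253: 122.
Day-of-year of October 4, 2290: 277.
2253 has 365 days, so 365 − 122 = 243 days remain in 2253.
Full years 2254–2289: 27 common + 9 leap = 27×365 + 9×366 = 13149 days.
Total: 243 + 13149 + 277 = 13669 days.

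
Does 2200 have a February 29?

2200 is not a leap year (divisible by 100 but not 400).

No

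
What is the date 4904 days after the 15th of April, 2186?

the 18th of September, 2199

Count 4904 days after April 15, 2186:
From April 15, 2186 to April 15, 2199: 13 years, of which 3 contain a Feb 29 — 10×365 + 3×366 = 4748 days.
April 2199: 30 − 15 = 15 days remain.
Then May (31), June (30), July (31), August (31): 31 + 30 + 31 + 31 = 123 days.
September 1–18, 2199: 18 days.
Residual: 156 days.
Total: 4904 days.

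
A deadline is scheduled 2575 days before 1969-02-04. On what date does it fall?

1962-01-17

Count 2575 days before February 4, 1969:
Day-of-year of January 17, 1962: 17.
Day-of-year of February 4, 1969: 35.
1962 has 365 days, so 365 − 17 = 348 days remain in 1962.
Full years: 1963: 365; 1964: 366; 1965: 365; 1966: 365; 1967: 365; 1968: 366. Sum = 2192.
Total: 348 + 2192 + 35 = 2575 days.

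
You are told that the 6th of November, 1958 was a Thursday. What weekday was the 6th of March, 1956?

Tuesday

Count forward from the earlier date (March 6, 1956) to the later (November 6, 1958):
March 6, 1956 → March 6, 1957: 365 days.
March 6, 1957 → March 6, 1958: 365 days.
March 1958: 31 − 6 = 25 days remain.
Then April (30), May (31), June (30), July (31), August (31), September (30), October (31): 30 + 31 + 30 + 31 + 31 + 30 + 31 = 214 days.
November 1–6, 1958: 6 days.
Residual: 245 days.
Total: 975 days.
975 mod 7 = 2, so 2 days before Thursday is Tuesday.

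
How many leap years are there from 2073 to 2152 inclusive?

Years divisible by 4: 2076, 2080, …, 2152 — 20 in all.
Of these, 2100 is divisible by 100 but not 400, so not leap.
Leap years: 20 − 1 = 19.

19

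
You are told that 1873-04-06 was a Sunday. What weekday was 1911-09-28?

Thursday

Day-of-year of April 6, 1873: 96.
Day-of-year of September 28, 1911: 271.
1873 has 365 days, so 365 − 96 = 269 days remain in 1873.
Full years 1874–1910: 29 common + 8 leap = 29×365 + 8×366 = 13513 days.
Total: 269 + 13513 + 271 = 14053 days.
14053 mod 7 = 4, so 4 days after Sunday is Thursday.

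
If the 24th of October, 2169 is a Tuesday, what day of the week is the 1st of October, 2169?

Sunday

Count forward from the earlier date (October 1, 2169) to the later (October 24, 2169):
Within October 2169: 24 − 1 = 23 days.
23 mod 7 = 2, so 2 days before Tuesday is Sunday.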